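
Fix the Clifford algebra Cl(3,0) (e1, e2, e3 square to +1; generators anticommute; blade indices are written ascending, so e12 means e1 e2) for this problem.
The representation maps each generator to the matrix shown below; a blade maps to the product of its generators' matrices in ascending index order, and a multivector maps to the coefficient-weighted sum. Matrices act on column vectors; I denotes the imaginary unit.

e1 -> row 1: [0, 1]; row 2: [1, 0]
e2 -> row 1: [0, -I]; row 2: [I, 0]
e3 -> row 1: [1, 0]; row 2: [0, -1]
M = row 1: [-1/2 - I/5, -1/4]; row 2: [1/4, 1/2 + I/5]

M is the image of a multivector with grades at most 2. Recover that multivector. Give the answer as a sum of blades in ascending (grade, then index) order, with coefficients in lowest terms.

Method: 1, rho(e1), rho(e2), rho(e3) form a trace-orthogonal basis of the 2x2 complex matrices (tr(X Y) = 2 if X = Y, else 0), so M = m0*1 + m1*rho(e1) + m2*rho(e2) + m3*rho(e3) with m0 = tr(M)/2 = 0, m1 = tr(M rho(e1))/2 = 0, m2 = tr(M rho(e2))/2 = -I/4, m3 = tr(M rho(e3))/2 = -1/2 - I/5.
Multiplying table entries, the bivector images are rho(e12) = I*rho(e3), rho(e13) = -I*rho(e2), rho(e23) = I*rho(e1); with real blade coefficients the real parts of m0..m3 are the coefficients of 1, e1, e2, e3 and the imaginary parts give the bivectors (e23: Im m1, e13: -Im m2, e12: Im m3).
Answer: -1/2*e3 - 1/5*e12 + 1/4*e13


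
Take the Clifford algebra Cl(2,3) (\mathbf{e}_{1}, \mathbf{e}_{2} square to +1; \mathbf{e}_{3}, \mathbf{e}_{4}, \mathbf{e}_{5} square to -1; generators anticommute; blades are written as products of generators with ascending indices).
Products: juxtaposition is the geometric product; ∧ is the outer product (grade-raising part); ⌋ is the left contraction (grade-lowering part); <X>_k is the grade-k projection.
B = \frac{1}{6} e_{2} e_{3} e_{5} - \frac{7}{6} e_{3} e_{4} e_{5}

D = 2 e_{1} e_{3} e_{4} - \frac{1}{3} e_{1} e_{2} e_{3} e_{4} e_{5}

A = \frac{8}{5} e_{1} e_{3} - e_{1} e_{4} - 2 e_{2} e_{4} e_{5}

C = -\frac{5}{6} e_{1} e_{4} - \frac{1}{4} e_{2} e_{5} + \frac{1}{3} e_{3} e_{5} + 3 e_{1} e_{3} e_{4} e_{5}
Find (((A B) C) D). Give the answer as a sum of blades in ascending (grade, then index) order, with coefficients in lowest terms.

step 1: -\frac{7}{3} e_{2} e_{3} + \frac{1}{3} e_{3} e_{4} + \frac{4}{15} e_{1} e_{2} e_{5} + \frac{7}{6} e_{1} e_{3} e_{5} + \frac{28}{15} e_{1} e_{4} e_{5} - \frac{1}{6} e_{1} e_{2} e_{3} e_{4} e_{5}
step 2: -\frac{41}{90} e_{1} - \frac{1}{2} e_{2} - \frac{28}{5} e_{3} + \frac{7}{2} e_{4} - \frac{14}{9} e_{5} + \frac{5}{18} e_{1} e_{3} - e_{1} e_{5} + \frac{7}{9} e_{2} e_{5} - \frac{7}{12} e_{3} e_{5} + \frac{1}{9} e_{4} e_{5} + \frac{137}{360} e_{1} e_{2} e_{3} + \frac{37}{90} e_{1} e_{2} e_{4} - \frac{209}{360} e_{1} e_{3} e_{4} - \frac{4}{5} e_{2} e_{3} e_{4} + \frac{5}{36} e_{2} e_{3} e_{5} + \frac{2}{9} e_{2} e_{4} e_{5} + \frac{35}{36} e_{3} e_{4} e_{5} + \frac{35}{18} e_{1} e_{2} e_{3} e_{4} + 7 e_{1} e_{2} e_{4} e_{5} - \frac{1}{12} e_{2} e_{3} e_{4} e_{5}
step 3: \frac{209}{180} - \frac{1}{36} e_{1} + \frac{35}{9} e_{2} - \frac{7}{3} e_{3} + \frac{5}{9} e_{4} - \frac{35}{54} e_{5} - \frac{1039}{540} e_{1} e_{2} - \frac{191}{27} e_{1} e_{3} - \frac{6023}{540} e_{1} e_{4} + \frac{199}{90} e_{1} e_{5} + \frac{37}{45} e_{2} e_{3} - \frac{137}{180} e_{2} e_{4} - \frac{209}{1080} e_{2} e_{5} - \frac{41}{45} e_{3} e_{4} + \frac{37}{270} e_{3} e_{5} - \frac{137}{1080} e_{4} e_{5} + \frac{1}{27} e_{1} e_{2} e_{3} + \frac{7}{36} e_{1} e_{2} e_{4} + \frac{1}{6} e_{1} e_{2} e_{5} - \frac{7}{27} e_{1} e_{3} e_{4} + \frac{2}{9} e_{1} e_{3} e_{5} + \frac{7}{6} e_{1} e_{4} e_{5} - \frac{1}{3} e_{2} e_{3} e_{4} - 14 e_{2} e_{3} e_{5} + \frac{5}{54} e_{2} e_{4} e_{5} + 2 e_{3} e_{4} e_{5} + \frac{13}{27} e_{1} e_{2} e_{3} e_{4} - \frac{29}{18} e_{1} e_{2} e_{3} e_{5} - \frac{143}{90} e_{1} e_{2} e_{4} e_{5} + \frac{53}{18} e_{1} e_{3} e_{4} e_{5} + \frac{41}{270} e_{2} e_{3} e_{4} e_{5} + \frac{14}{9} e_{1} e_{2} e_{3} e_{4} e_{5}
Answer: \frac{209}{180} - \frac{1}{36} e_{1} + \frac{35}{9} e_{2} - \frac{7}{3} e_{3} + \frac{5}{9} e_{4} - \frac{35}{54} e_{5} - \frac{1039}{540} e_{1} e_{2} - \frac{191}{27} e_{1} e_{3} - \frac{6023}{540} e_{1} e_{4} + \frac{199}{90} e_{1} e_{5} + \frac{37}{45} e_{2} e_{3} - \frac{137}{180} e_{2} e_{4} - \frac{209}{1080} e_{2} e_{5} - \frac{41}{45} e_{3} e_{4} + \frac{37}{270} e_{3} e_{5} - \frac{137}{1080} e_{4} e_{5} + \frac{1}{27} e_{1} e_{2} e_{3} + \frac{7}{36} e_{1} e_{2} e_{4} + \frac{1}{6} e_{1} e_{2} e_{5} - \frac{7}{27} e_{1} e_{3} e_{4} + \frac{2}{9} e_{1} e_{3} e_{5} + \frac{7}{6} e_{1} e_{4} e_{5} - \frac{1}{3} e_{2} e_{3} e_{4} - 14 e_{2} e_{3} e_{5} + \frac{5}{54} e_{2} e_{4} e_{5} + 2 e_{3} e_{4} e_{5} + \frac{13}{27} e_{1} e_{2} e_{3} e_{4} - \frac{29}{18} e_{1} e_{2} e_{3} e_{5} - \frac{143}{90} e_{1} e_{2} e_{4} e_{5} + \frac{53}{18} e_{1} e_{3} e_{4} e_{5} + \frac{41}{270} e_{2} e_{3} e_{4} e_{5} + \frac{14}{9} e_{1} e_{2} e_{3} e_{4} e_{5}


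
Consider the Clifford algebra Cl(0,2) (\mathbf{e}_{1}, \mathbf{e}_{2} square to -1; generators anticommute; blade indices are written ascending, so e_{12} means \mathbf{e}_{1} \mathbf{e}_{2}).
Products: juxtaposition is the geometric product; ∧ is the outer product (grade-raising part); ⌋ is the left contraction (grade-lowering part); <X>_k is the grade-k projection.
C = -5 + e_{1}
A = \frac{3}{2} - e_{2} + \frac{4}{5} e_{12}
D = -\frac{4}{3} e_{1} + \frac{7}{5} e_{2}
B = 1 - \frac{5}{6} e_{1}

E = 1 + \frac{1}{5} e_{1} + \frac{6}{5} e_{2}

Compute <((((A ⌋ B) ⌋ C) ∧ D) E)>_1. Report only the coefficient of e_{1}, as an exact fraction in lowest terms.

step 1: \frac{3}{2} - \frac{5}{4} e_{1}
step 2: -\frac{25}{4} + \frac{3}{2} e_{1}
step 3: \frac{25}{3} e_{1} - \frac{35}{4} e_{2} + \frac{21}{10} e_{12}
step 4: \frac{53}{6} + \frac{436}{75} e_{1} - \frac{833}{100} e_{2} + \frac{277}{20} e_{12}
step 5: \frac{436}{75} e_{1} - \frac{833}{100} e_{2}
Answer: \frac{436}{75}


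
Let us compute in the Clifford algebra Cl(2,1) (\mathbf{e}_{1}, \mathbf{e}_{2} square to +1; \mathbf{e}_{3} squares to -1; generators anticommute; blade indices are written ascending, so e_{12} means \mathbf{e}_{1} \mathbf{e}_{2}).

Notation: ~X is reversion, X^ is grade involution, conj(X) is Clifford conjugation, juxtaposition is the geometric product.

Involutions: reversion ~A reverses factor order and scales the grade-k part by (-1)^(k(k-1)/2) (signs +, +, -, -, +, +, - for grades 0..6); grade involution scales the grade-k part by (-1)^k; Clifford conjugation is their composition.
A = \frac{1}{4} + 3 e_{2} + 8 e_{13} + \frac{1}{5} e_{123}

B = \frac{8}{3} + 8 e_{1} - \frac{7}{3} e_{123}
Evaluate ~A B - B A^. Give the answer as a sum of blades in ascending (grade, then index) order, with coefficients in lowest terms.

first term: \frac{17}{15} + 2 e_{1} - \frac{32}{3} e_{2} + 64 e_{3} - 24 e_{12} - \frac{43}{3} e_{13} - \frac{8}{5} e_{23} - \frac{67}{60} e_{123}
second term: \frac{17}{15} + 2 e_{1} + \frac{32}{3} e_{2} + 64 e_{3} - 24 e_{12} + \frac{43}{3} e_{13} - \frac{8}{5} e_{23} - \frac{67}{60} e_{123}
Answer: -\frac{64}{3} e_{2} - \frac{86}{3} e_{13}


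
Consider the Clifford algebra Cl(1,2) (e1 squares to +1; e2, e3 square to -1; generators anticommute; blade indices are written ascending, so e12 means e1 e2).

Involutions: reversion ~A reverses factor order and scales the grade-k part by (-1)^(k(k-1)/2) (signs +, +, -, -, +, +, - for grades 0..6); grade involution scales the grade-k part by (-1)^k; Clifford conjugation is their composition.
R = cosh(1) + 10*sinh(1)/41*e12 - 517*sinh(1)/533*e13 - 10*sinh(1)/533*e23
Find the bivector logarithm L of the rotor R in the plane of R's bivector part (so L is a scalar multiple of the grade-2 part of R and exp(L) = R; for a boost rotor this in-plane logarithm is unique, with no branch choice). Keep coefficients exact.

The scalar part of R is cosh(1), so cosh pins the rapidity up to sign — the sign comes from the bivector part; dividing that part by sinh of the rapidity yields the plane, and the in-plane L = rapidity * plane is unique because the two sign choices cancel.
Concretely: cosh(rapidity) = cosh(1) gives rapidity = ±1, and since rapidity/sinh(rapidity) is even the sign is immaterial: L = (rapidity/sinh(rapidity)) * <R>_2 = (1/sinh(1)) * <R>_2.
Answer: 10/41*e12 - 517/533*e13 - 10/533*e23


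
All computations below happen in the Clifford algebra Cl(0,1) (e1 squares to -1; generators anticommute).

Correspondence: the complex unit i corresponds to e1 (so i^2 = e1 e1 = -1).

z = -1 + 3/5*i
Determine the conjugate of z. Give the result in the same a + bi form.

In blades: z = -1 + 3/5*e1.
Conjugation here is Clifford conjugation: the scalar is fixed and the grade-1 and grade-2 blades all flip sign, giving -1 - 3/5*e1; translating back:
Answer: -1 - 3/5*i


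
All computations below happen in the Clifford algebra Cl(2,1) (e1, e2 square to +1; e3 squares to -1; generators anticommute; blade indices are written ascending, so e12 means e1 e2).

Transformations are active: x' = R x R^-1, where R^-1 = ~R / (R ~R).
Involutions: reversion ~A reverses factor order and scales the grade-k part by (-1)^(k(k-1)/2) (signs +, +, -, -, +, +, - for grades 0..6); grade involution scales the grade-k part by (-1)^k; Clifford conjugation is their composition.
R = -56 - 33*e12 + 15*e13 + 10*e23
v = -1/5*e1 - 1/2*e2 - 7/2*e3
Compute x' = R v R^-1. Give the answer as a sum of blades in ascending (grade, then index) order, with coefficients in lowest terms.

~R = -56 + 33*e12 - 15*e13 - 10*e23, and R ~R = 3900, so R^-1 = ~R / (3900).
R v = 401/5*e1 + 282/5*e2 + 204*e3 + 121*e123
Answer: -4426/1625*e1 - 307/1625*e2 - 1432/325*e3


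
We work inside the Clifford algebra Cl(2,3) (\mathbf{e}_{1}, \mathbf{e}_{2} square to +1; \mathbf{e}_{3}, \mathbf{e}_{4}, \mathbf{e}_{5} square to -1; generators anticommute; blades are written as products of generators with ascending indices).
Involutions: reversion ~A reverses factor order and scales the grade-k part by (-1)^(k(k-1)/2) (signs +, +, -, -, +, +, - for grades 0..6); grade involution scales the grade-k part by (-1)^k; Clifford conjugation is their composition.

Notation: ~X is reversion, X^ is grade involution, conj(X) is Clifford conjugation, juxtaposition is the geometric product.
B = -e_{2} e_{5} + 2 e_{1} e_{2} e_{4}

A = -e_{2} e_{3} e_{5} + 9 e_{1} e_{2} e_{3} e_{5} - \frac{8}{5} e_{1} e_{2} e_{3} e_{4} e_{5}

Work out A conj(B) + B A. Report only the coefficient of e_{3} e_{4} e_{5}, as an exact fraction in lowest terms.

first term: e_{3} - 9 e_{1} e_{3} + \frac{16}{5} e_{3} e_{5} - \frac{8}{5} e_{1} e_{3} e_{4} + 18 e_{3} e_{4} e_{5} - 2 e_{1} e_{3} e_{4} e_{5}
second term: -e_{3} + 9 e_{1} e_{3} + \frac{16}{5} e_{3} e_{5} + \frac{8}{5} e_{1} e_{3} e_{4} + 18 e_{3} e_{4} e_{5} - 2 e_{1} e_{3} e_{4} e_{5}
Answer: 36


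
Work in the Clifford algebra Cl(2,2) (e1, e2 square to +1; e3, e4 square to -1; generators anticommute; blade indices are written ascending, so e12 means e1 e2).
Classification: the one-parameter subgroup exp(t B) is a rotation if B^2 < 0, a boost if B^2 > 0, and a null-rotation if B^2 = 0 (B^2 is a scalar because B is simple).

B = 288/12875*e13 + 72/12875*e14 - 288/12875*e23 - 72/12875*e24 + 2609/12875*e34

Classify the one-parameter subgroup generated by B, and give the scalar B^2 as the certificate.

B^2 term by term: the squares give (288/12875)^2*(e13)^2 + (72/12875)^2*(e14)^2 + (-288/12875)^2*(e23)^2 + (-72/12875)^2*(e24)^2 + (2609/12875)^2*(e34)^2 = 82944/165765625*(+1) + 5184/165765625*(+1) + 82944/165765625*(+1) + 5184/165765625*(+1) + 6806881/165765625*(-1) = -1/25 (each basis 2-blade squares to minus the product of its generators' squares); cross terms between blades sharing an index anticommute and cancel; the commuting (index-disjoint) pairs give grade-4 terms 2*c*c'*(blade product), which cancel blade by blade — e1234: 41472/165765625 - 41472/165765625 = 0 — confirming B is simple. So B^2 = -1/25.
Answer: rotation, certificate B^2 = -1/25. Why this suffices: the scalar -1/25 survives any versor conjugation, so its sign alone determines the class however B is presented.


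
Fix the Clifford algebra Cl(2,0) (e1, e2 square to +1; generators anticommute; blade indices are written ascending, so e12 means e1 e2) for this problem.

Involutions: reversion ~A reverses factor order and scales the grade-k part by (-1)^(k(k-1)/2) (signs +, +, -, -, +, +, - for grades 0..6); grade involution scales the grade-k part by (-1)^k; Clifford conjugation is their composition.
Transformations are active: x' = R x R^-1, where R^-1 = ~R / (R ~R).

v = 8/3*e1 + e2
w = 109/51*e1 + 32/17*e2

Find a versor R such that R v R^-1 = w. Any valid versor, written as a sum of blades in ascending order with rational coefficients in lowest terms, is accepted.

R = v + w = 245/51*e1 + 49/17*e2 works: the equal norms (73/9) guarantee its sandwich swaps v into w.
Answer: 245/51*e1 + 49/17*e2


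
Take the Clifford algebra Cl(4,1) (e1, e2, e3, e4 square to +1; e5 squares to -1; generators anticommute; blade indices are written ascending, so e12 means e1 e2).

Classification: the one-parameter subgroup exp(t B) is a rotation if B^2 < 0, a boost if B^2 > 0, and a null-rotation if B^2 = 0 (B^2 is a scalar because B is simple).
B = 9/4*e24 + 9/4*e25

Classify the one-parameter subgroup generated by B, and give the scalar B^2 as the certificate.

B^2 term by term: the squares give (9/4)^2*(e24)^2 + (9/4)^2*(e25)^2 = 81/16*(-1) + 81/16*(+1) = 0 (each basis 2-blade squares to minus the product of its generators' squares); cross terms between blades sharing an index anticommute and cancel. So B^2 = 0.
Answer: null-rotation, certificate B^2 = 0. The class reads off the invariant scalar 0 directly.


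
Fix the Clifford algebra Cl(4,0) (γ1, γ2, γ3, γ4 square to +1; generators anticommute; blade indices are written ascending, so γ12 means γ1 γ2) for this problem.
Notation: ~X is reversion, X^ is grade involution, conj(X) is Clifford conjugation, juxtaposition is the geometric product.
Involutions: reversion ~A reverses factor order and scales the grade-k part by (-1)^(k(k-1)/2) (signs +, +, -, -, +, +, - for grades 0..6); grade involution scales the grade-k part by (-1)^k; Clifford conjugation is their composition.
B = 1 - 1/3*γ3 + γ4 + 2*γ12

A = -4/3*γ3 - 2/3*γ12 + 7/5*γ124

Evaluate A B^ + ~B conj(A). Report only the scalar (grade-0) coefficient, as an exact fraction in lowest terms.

first term: 8/9 - 4/3*γ3 - 14/5*γ4 - 31/15*γ12 + 4/3*γ34 - 26/9*γ123 + 31/15*γ124 - 7/15*γ1234
second term: 8/9 + 4/3*γ3 + 14/5*γ4 + 31/15*γ12 - 4/3*γ34 - 26/9*γ123 + 31/15*γ124 - 7/15*γ1234
Answer: 16/9


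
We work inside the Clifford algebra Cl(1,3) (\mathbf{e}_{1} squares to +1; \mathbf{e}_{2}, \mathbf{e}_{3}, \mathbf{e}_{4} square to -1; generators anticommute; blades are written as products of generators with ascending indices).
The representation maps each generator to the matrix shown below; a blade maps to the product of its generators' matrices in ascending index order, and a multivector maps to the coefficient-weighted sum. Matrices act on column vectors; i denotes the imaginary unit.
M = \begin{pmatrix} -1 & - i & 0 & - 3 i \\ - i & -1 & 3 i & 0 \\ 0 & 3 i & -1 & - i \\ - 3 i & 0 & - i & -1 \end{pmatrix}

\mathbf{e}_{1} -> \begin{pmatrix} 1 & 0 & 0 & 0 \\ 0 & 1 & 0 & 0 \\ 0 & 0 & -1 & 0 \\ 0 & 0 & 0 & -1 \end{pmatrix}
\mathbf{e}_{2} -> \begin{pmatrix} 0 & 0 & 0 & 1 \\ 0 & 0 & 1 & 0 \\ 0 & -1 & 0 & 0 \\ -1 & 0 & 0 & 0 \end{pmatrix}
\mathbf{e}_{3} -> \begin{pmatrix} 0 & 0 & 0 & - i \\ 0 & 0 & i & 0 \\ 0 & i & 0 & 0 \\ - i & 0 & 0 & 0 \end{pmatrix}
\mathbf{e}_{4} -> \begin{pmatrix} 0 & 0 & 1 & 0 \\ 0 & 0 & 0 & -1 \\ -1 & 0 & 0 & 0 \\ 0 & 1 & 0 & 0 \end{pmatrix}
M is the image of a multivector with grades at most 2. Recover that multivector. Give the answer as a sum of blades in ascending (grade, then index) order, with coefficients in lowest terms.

Method: the blade images are trace-orthogonal — tr(rho(e_A) rho(e_B)^-1) = 4 if A = B and 0 otherwise — and rho(e_A)^-1 = (e_A)^2 * rho(e_A) with (e_A)^2 = +1 or -1, so the coefficient of e_A in the preimage is (e_A)^2 * tr(M rho(e_A))/4.
Nonzero projections over blades of grade <= 2: 1: (1)^2 = +1, tr(M 1) = -4, coefficient -1; e_{3}: (e_{3})^2 = -1, tr(M rho(e_{3})) = -12, coefficient 3; e_{3} e_{4}: (e_{3} e_{4})^2 = -1, tr(M rho(e_{3} e_{4})) = -4, coefficient 1. Every other blade of grade <= 2 projects to 0.
Answer: -1 + 3 e_{3} + e_{3} e_{4}


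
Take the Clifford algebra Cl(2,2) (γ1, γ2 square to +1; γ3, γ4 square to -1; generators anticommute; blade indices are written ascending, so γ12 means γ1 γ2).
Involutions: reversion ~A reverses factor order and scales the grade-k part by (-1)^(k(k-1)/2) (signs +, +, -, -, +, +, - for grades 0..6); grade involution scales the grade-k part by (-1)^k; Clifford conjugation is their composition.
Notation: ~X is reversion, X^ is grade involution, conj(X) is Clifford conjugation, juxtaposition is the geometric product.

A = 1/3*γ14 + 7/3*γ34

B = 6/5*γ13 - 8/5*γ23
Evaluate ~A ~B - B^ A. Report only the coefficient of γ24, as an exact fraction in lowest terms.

first term: 14/5*γ14 - 56/15*γ24 + 2/5*γ34 - 8/15*γ1234
second term: -14/5*γ14 + 56/15*γ24 - 2/5*γ34 - 8/15*γ1234
Answer: -112/15


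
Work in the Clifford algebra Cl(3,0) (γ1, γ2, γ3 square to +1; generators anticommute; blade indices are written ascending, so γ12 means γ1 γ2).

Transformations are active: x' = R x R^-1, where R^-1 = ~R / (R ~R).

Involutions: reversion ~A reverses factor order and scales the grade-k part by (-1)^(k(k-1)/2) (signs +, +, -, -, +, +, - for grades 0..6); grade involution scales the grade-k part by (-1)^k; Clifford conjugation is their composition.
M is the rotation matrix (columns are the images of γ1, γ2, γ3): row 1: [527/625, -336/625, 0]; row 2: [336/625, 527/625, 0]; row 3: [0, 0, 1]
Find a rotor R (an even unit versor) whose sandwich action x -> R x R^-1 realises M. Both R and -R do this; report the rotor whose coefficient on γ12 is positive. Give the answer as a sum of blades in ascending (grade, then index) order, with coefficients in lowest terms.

Method: write R = a + b12*γ12 + b13*γ13 + b23*γ23 with a^2 + b12^2 + b13^2 + b23^2 = 1 (so R^-1 = ~R). Expanding the columns R e_j ~R gives tr M = 4a^2 - 1 and, from the antisymmetric part, M21 - M12 = -4a*b12, M13 - M31 = 4a*b13, M32 - M23 = -4a*b23.
Here tr M = 1679/625, so a^2 = (1 + tr M)/4 = 576/625 and a = ±24/25. Taking a = 24/25: M21 - M12 = 672/625, M13 - M31 = 0, M32 - M23 = 0, giving b12 = -7/25, b13 = 0, b23 = 0, i.e. R = 24/25 - 7/25*γ12.
Its γ12 coefficient is negative, so report the other preimage -R.
Answer: -24/25 + 7/25*γ12. Why the constraint matters: R and -R act identically through the sandwich — M has trace 1679/625 either way — so only the sign condition on γ12 picks one of the two preimages.


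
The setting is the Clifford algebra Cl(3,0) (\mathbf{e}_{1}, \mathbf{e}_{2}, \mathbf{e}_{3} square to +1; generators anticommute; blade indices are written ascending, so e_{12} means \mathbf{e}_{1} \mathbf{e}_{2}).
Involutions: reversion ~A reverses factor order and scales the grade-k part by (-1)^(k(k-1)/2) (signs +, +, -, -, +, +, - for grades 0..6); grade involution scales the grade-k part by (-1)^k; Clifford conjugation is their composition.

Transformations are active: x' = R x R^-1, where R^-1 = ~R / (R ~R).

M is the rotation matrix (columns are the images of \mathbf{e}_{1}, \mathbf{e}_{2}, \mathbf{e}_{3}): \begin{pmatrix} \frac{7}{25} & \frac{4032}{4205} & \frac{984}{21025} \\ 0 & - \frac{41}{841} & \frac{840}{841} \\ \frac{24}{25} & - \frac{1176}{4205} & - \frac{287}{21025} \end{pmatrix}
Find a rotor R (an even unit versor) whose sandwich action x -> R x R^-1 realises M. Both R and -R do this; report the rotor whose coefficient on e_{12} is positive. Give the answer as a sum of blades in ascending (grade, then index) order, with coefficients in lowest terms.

Method: write R = a + b12*e_{12} + b13*e_{13} + b23*e_{23} with a^2 + b12^2 + b13^2 + b23^2 = 1 (so R^-1 = ~R). Expanding the columns R e_j ~R gives tr M = 4a^2 - 1 and, from the antisymmetric part, M21 - M12 = -4a*b12, M13 - M31 = 4a*b13, M32 - M23 = -4a*b23.
Here tr M = \frac{183}{841}, so a^2 = (1 + tr M)/4 = \frac{256}{841} and a = ±\frac{16}{29}. Taking a = \frac{16}{29}: M21 - M12 = -\frac{4032}{4205}, M13 - M31 = -\frac{768}{841}, M32 - M23 = -\frac{5376}{4205}, giving b12 = \frac{63}{145}, b13 = -\frac{12}{29}, b23 = \frac{84}{145}, i.e. R = \frac{16}{29} + \frac{63}{145} e_{12} - \frac{12}{29} e_{13} + \frac{84}{145} e_{23}.
Its e_{12} coefficient is already positive.
Answer: \frac{16}{29} + \frac{63}{145} e_{12} - \frac{12}{29} e_{13} + \frac{84}{145} e_{23}. Why the constraint matters: R and -R act identically through the sandwich — M has trace \frac{183}{841} either way — so only the sign condition on e_{12} picks one of the two preimages.


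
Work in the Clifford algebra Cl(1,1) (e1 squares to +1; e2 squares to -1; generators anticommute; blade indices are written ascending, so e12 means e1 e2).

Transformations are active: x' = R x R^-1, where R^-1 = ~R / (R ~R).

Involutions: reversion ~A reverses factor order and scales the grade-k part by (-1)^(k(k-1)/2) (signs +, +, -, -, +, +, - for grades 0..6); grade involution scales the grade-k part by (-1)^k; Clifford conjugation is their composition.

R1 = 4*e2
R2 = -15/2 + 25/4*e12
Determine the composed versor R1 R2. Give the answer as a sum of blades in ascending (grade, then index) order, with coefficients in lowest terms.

Distribute over the terms of R1 (each basis-blade product reordered to ascending indices, repeated generators contracted through their squares):
(4*e2) R2 = 25*e1 - 30*e2
Answer: 25*e1 - 30*e2


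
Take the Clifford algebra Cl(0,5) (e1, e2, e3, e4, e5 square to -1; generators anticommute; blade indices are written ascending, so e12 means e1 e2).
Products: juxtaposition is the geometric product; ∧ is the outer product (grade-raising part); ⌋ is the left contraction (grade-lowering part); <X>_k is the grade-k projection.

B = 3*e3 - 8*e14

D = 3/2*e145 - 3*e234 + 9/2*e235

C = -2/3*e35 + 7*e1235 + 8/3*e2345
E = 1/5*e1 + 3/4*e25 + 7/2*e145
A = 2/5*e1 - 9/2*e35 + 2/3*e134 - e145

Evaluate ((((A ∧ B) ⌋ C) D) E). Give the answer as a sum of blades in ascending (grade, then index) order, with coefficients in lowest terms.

step 1: 6/5*e13 - 39*e1345
step 2: 42/5*e25
step 3: 189/5*e3 + 63/5*e124 - 126/5*e345
step 4: -2394/25*e13 - 63/25*e24 + 441/10*e25 + 189/20*e145 - 189/10*e234 - 567/20*e235 - 6363/50*e1345
Answer: -2394/25*e13 - 63/25*e24 + 441/10*e25 + 189/20*e145 - 189/10*e234 - 567/20*e235 - 6363/50*e1345


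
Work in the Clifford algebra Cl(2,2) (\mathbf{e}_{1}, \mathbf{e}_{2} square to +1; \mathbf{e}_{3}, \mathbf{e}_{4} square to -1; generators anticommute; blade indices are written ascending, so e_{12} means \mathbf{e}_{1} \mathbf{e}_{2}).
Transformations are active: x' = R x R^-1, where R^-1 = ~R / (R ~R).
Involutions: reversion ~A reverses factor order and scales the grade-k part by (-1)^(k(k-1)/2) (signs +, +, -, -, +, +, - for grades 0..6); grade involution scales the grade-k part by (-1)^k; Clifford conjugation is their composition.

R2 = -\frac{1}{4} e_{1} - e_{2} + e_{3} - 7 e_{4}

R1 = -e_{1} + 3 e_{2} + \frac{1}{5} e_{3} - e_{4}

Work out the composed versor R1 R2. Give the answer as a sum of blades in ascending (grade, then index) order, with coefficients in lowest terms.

Distribute over the terms of R1 (each basis-blade product reordered to ascending indices, repeated generators contracted through their squares):
(-e_{1}) R2 = \frac{1}{4} + e_{12} - e_{13} + 7 e_{14}
(3 e_{2}) R2 = -3 + \frac{3}{4} e_{12} + 3 e_{23} - 21 e_{24}
(\frac{1}{5} e_{3}) R2 = -\frac{1}{5} + \frac{1}{20} e_{13} + \frac{1}{5} e_{23} - \frac{7}{5} e_{34}
(-e_{4}) R2 = -7 - \frac{1}{4} e_{14} - e_{24} + e_{34}
Summing the partial products and collecting blades:
Answer: -\frac{199}{20} + \frac{7}{4} e_{12} - \frac{19}{20} e_{13} + \frac{27}{4} e_{14} + \frac{16}{5} e_{23} - 22 e_{24} - \frac{2}{5} e_{34}


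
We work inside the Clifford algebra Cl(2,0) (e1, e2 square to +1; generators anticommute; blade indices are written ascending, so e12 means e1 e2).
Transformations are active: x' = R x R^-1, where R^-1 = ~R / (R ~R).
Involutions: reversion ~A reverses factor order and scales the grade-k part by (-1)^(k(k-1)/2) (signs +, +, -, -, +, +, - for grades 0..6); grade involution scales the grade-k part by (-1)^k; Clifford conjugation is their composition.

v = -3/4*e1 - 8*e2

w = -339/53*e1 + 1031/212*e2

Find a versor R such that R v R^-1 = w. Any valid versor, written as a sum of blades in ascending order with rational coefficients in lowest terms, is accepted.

Key observation: q(v) = q(w) = 1033/16 (sandwiches preserve the norm), so R = v + w = -1515/212*e1 - 665/212*e2 works whenever it is invertible — the component of v along it is kept and (v - w)/2 reverses, sending v to w.
Answer: -1515/212*e1 - 665/212*e2


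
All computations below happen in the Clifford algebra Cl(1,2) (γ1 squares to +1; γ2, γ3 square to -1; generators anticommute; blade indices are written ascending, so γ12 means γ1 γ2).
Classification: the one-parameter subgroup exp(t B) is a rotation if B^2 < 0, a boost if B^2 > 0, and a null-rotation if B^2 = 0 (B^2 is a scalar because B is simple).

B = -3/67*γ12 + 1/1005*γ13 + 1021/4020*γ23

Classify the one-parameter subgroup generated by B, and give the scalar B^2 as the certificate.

B^2 term by term: the squares give (-3/67)^2*(γ12)^2 + (1/1005)^2*(γ13)^2 + (1021/4020)^2*(γ23)^2 = 9/4489*(+1) + 1/1010025*(+1) + 1042441/16160400*(-1) = -1/16 (each basis 2-blade squares to minus the product of its generators' squares); cross terms between blades sharing an index anticommute and cancel. So B^2 = -1/16.
Answer: rotation, certificate B^2 = -1/16. Check the certificate: B^2 = -1/16, and that sign is decisive whatever form B takes.


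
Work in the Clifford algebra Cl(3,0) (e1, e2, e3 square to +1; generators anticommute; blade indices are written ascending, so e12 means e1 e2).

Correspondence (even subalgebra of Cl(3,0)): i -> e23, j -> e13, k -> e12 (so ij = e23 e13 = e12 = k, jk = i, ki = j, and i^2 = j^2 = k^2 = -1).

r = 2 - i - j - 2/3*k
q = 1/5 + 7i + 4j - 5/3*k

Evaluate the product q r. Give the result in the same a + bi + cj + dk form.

In blades: q = 1/5 - 5/3*e12 + 4*e13 + 7*e23, r = 2 - 2/3*e12 - e13 - e23.
Distribute q over r term by term (generator squares from the signature, products reordered to ascending indices): (1/5)*r = 2/5 - 2/15*e12 - 1/5*e13 - 1/5*e23; (-5/3*e12)*r = -10/9 - 10/3*e12 + 5/3*e13 - 5/3*e23; (4*e13)*r = 4 + 4*e12 + 8*e13 - 8/3*e23; (7*e23)*r = 7 - 7*e12 + 14/3*e13 + 14*e23.
Sum: 463/45 - 97/15*e12 + 212/15*e13 + 142/15*e23; translating back through the correspondence:
Answer: 463/45 + 142/15*i + 212/15*j - 97/15*k


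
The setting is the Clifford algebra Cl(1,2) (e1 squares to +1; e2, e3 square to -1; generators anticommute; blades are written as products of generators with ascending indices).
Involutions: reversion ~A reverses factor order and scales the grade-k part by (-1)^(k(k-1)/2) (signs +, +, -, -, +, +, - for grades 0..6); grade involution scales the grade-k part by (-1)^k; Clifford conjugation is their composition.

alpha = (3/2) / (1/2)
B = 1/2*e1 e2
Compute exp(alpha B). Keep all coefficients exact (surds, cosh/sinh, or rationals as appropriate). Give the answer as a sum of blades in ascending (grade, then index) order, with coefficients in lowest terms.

B^2 = (1/2)^2*(e1 e2)^2 = 1/4*(+1) = 1/4 (a basis 2-blade squares to minus the product of its generators' squares).
B^2 = 1/4 — a positive square means the series sums to a boost: l = 1/2, alpha*l = 3/2, so exp(alpha B) = cosh(3/2) + (sinh(3/2)/(1/2))*B = cosh(3/2) + (2*sinh(3/2))*B.
Answer: cosh(3/2) + sinh(3/2)*e1 e2


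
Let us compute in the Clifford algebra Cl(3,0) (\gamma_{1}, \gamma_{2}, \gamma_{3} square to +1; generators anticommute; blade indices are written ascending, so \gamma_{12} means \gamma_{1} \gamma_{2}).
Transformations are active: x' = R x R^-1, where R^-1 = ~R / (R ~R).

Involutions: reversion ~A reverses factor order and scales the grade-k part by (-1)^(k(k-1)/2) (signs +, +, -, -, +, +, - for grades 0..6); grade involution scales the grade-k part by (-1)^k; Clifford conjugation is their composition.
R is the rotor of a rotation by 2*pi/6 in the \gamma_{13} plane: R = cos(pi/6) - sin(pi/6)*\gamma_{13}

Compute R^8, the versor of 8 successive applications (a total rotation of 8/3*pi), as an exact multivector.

Rotor phase runs at HALF the rotation angle; powers of one rotor simply add phase, so after 8 steps in \gamma_{13} the phase is 8*pi/6 = \frac{4 \pi}{3} and R^8 = cos(\frac{4 \pi}{3}) - sin(\frac{4 \pi}{3})*\gamma_{13}.
cos(\frac{4 \pi}{3}) = - \frac{1}{2} and sin(\frac{4 \pi}{3}) = - \frac{\sqrt{3}}{2}, so R^8 = -\frac{1}{2} + \frac{\sqrt{3}}{2} \gamma_{13}. The net rotation is 2/3*pi (after discarding 1 full turn, each of which contributes a factor -1 to the rotor); the rotor keeps the half-angle phase exactly.
Answer: -\frac{1}{2} + \frac{\sqrt{3}}{2} \gamma_{13}


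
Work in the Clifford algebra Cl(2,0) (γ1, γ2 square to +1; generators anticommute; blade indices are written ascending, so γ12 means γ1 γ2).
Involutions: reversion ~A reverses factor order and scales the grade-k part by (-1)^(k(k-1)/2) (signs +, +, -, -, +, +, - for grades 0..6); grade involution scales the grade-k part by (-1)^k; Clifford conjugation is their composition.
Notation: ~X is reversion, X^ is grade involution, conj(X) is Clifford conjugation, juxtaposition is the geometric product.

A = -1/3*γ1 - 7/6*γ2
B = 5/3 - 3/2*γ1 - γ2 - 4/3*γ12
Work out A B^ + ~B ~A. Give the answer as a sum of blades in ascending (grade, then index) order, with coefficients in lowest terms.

first term: -5/3 - 19/9*γ1 - 3/2*γ2 + 17/12*γ12
second term: 5/3 - 19/9*γ1 - 3/2*γ2 + 17/12*γ12
Answer: -38/9*γ1 - 3*γ2 + 17/6*γ12


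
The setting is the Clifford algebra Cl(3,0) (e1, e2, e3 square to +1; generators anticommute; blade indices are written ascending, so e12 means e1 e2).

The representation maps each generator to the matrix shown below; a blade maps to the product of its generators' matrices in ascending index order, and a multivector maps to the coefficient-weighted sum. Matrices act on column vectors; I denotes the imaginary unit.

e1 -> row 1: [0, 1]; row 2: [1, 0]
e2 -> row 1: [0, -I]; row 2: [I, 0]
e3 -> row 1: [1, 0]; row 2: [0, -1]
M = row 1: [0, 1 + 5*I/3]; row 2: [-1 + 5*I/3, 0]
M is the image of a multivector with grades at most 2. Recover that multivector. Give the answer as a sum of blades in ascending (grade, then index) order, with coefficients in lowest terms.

Method: 1, rho(e1), rho(e2), rho(e3) form a trace-orthogonal basis of the 2x2 complex matrices (tr(X Y) = 2 if X = Y, else 0), so M = m0*1 + m1*rho(e1) + m2*rho(e2) + m3*rho(e3) with m0 = tr(M)/2 = 0, m1 = tr(M rho(e1))/2 = 5*I/3, m2 = tr(M rho(e2))/2 = I, m3 = tr(M rho(e3))/2 = 0.
Multiplying table entries, the bivector images are rho(e12) = I*rho(e3), rho(e13) = -I*rho(e2), rho(e23) = I*rho(e1); with real blade coefficients the real parts of m0..m3 are the coefficients of 1, e1, e2, e3 and the imaginary parts give the bivectors (e23: Im m1, e13: -Im m2, e12: Im m3).
Answer: -e13 + 5/3*e23


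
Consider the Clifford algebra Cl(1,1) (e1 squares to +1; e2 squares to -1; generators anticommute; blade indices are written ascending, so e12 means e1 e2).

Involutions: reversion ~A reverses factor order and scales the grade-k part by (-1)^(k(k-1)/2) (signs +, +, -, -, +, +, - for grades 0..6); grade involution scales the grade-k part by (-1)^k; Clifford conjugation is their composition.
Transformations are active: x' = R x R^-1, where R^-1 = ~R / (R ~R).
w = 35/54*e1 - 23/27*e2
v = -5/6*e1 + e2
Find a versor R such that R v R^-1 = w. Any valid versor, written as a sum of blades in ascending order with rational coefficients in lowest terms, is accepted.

Why this works: both vectors square to -11/36, so q(v) = q(w) and R = v + w = -5/27*e1 + 4/27*e2 carries v to w — its own direction survives, the complement (v - w)/2 flips.
Answer: -5/27*e1 + 4/27*e2


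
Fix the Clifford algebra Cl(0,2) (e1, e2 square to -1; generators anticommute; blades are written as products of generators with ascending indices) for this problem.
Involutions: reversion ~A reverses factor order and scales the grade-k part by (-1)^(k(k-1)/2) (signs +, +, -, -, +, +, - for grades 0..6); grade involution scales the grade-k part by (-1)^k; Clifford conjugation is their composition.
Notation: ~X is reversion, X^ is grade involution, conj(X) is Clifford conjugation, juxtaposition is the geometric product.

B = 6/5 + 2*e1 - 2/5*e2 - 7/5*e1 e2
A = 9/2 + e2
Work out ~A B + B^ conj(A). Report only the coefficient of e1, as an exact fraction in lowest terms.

first term: 29/5 + 38/5*e1 - 3/5*e2 - 83/10*e1 e2
second term: 29/5 - 52/5*e1 + 3/5*e2 - 43/10*e1 e2
Answer: -14/5


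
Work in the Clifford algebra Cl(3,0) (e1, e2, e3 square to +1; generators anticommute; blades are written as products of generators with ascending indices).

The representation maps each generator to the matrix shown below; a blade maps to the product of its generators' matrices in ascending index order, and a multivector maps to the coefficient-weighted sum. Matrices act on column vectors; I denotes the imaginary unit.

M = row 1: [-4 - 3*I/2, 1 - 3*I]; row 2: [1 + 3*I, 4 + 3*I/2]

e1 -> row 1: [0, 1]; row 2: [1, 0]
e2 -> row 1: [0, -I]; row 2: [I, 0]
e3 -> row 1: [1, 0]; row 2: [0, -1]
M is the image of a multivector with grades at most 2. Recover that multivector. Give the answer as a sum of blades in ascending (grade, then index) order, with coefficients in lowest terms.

Method: 1, rho(e1), rho(e2), rho(e3) form a trace-orthogonal basis of the 2x2 complex matrices (tr(X Y) = 2 if X = Y, else 0), so M = m0*1 + m1*rho(e1) + m2*rho(e2) + m3*rho(e3) with m0 = tr(M)/2 = 0, m1 = tr(M rho(e1))/2 = 1, m2 = tr(M rho(e2))/2 = 3, m3 = tr(M rho(e3))/2 = -4 - 3*I/2.
Multiplying table entries, the bivector images are rho(e1 e2) = I*rho(e3), rho(e1 e3) = -I*rho(e2), rho(e2 e3) = I*rho(e1); with real blade coefficients the real parts of m0..m3 are the coefficients of 1, e1, e2, e3 and the imaginary parts give the bivectors (e2 e3: Im m1, e1 e3: -Im m2, e1 e2: Im m3).
Answer: e1 + 3*e2 - 4*e3 - 3/2*e1 e2


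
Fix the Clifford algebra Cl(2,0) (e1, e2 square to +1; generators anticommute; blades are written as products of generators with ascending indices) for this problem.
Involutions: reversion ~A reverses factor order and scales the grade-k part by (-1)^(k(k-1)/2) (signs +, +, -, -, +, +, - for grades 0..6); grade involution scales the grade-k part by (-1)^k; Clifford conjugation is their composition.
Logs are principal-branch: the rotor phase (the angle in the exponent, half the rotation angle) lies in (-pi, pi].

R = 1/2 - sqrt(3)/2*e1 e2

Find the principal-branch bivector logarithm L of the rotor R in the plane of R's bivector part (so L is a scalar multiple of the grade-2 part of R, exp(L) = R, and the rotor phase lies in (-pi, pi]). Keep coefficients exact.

The scalar part of R is 1/2, which pins the rotor phase on the principal branch; dividing the bivector part by the sine of that phase recovers the unit plane, and L is the phase times that plane.
Concretely: cos(phase) = 1/2 gives phase = ±pi/3, and since phase/sin(phase) is even the sign is immaterial: L = (phase/sin(phase)) * <R>_2 = (2*sqrt(3)*pi/9) * <R>_2.
Answer: -pi/3*e1 e2


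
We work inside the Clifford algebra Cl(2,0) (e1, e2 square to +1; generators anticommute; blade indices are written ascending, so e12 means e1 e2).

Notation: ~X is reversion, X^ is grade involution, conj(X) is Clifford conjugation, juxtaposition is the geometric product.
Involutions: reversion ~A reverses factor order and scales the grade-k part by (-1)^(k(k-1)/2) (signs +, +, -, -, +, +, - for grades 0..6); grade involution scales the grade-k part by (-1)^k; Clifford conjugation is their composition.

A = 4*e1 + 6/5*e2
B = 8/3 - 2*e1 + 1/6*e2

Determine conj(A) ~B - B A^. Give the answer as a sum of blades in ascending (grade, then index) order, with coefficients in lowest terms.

first term: 39/5 - 32/3*e1 - 16/5*e2 - 46/15*e12
second term: 39/5 - 32/3*e1 - 16/5*e2 + 46/15*e12
Answer: -92/15*e12


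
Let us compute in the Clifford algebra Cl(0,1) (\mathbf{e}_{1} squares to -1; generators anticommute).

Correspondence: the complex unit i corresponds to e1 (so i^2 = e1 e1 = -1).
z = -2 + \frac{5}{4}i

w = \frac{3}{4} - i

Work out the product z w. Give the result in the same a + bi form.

In blades: z = -2 + \frac{5}{4} e_{1}, w = \frac{3}{4} - e_{1}.
Distribute z over w term by term (generator squares from the signature, products reordered to ascending indices): (-2)*w = -\frac{3}{2} + 2 e_{1}; (\frac{5}{4} e_{1})*w = \frac{5}{4} + \frac{15}{16} e_{1}.
Sum: -\frac{1}{4} + \frac{47}{16} e_{1}; translating back through the correspondence:
Answer: -\frac{1}{4} + \frac{47}{16}i


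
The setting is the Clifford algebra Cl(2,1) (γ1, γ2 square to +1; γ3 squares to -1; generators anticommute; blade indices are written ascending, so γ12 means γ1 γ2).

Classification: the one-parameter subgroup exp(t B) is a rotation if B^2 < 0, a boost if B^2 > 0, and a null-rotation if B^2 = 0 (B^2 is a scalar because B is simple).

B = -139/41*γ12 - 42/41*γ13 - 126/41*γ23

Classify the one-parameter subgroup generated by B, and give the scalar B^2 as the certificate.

B^2 term by term: the squares give (-139/41)^2*(γ12)^2 + (-42/41)^2*(γ13)^2 + (-126/41)^2*(γ23)^2 = 19321/1681*(-1) + 1764/1681*(+1) + 15876/1681*(+1) = -1 (each basis 2-blade squares to minus the product of its generators' squares); cross terms between blades sharing an index anticommute and cancel. So B^2 = -1.
Answer: rotation, certificate B^2 = -1. No conjugation can change B^2 = -1; the sign gives the class.


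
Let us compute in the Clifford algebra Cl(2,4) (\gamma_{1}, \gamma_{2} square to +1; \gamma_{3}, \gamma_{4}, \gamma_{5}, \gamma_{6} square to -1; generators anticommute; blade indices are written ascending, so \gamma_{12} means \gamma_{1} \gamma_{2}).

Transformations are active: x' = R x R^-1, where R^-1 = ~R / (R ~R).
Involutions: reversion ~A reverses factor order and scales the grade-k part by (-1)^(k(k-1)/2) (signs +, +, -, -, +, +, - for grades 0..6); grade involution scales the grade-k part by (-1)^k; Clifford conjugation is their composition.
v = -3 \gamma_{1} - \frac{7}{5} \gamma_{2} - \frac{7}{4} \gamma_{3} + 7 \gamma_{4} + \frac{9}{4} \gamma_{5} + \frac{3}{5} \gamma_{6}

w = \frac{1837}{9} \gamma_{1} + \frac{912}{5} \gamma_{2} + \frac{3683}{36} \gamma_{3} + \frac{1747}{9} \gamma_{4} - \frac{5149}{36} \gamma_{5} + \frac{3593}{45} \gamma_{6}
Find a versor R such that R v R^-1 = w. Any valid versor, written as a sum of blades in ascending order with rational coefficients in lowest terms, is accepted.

The midline construction: v and w both square to -\frac{1861}{40}, so reflecting in their sum \frac{1810}{9} \gamma_{1} + 181 \gamma_{2} + \frac{905}{9} \gamma_{3} + \frac{1810}{9} \gamma_{4} - \frac{1267}{9} \gamma_{5} + \frac{724}{9} \gamma_{6} exchanges them.
Answer: \frac{1810}{9} \gamma_{1} + 181 \gamma_{2} + \frac{905}{9} \gamma_{3} + \frac{1810}{9} \gamma_{4} - \frac{1267}{9} \gamma_{5} + \frac{724}{9} \gamma_{6}


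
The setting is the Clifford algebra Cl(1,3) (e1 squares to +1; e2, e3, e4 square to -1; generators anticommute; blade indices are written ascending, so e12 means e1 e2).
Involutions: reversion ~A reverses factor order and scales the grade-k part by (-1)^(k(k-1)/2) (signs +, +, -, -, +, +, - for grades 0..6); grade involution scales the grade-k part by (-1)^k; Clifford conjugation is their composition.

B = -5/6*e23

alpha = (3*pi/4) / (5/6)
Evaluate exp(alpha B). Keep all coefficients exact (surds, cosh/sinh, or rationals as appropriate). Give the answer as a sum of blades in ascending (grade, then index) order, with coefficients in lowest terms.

B^2 = (-5/6)^2*(e23)^2 = 25/36*(-1) = -25/36 (a basis 2-blade squares to minus the product of its generators' squares).
B^2 = -25/36 — B^2 < 0, so the exponential closes trigonometrically: l = 5/6, alpha*l = 3*pi/4, so exp(alpha B) = cos(3*pi/4) + (sin(3*pi/4)/(5/6))*B = -sqrt(2)/2 + (3*sqrt(2)/5)*B.
Answer: -sqrt(2)/2 - sqrt(2)/2*e23
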